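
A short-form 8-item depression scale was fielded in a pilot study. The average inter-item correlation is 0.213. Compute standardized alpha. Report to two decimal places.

Standardized α = k·r̄ / (1 + (k−1)·r̄) = 8 × 0.213 / (1 + 7 × 0.213)
  = 1.7040 / 2.4910 = 0.68

α = 0.68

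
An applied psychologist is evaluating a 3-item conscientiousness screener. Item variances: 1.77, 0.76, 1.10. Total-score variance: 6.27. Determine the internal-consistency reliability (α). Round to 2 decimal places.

ΣVar(i) = 1.77 + 0.76 + 1.10 = 3.63
α = (k/(k−1))·(1 − ΣVar(i)/σ²_total) = (3/2)·(1 − 3.63/6.27) = 0.63

α = 0.63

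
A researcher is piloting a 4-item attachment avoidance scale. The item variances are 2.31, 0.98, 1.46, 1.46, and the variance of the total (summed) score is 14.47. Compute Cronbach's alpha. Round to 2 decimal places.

α = 0.76

Σσ²ᵢ = 2.31 + 0.98 + 1.46 + 1.46 = 6.21
α = (k/(k−1))·(1 − Σσ²ᵢ/σ²_T) = (4/3)·(1 − 6.21/14.47) = 0.76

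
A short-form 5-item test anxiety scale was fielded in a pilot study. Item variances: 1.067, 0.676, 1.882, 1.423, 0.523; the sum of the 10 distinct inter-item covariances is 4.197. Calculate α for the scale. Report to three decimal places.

Σσ²ᵢ = 1.067 + 0.676 + 1.882 + 1.423 + 0.523 = 5.571
Sum of distinct covariances = 4.197
σ²_total = Σσ²ᵢ + 2·Σcov = 5.571 + 2 × 4.197 = 13.965
α = (5/4)·(1 − 5.571/13.965) = 0.751

α = 0.751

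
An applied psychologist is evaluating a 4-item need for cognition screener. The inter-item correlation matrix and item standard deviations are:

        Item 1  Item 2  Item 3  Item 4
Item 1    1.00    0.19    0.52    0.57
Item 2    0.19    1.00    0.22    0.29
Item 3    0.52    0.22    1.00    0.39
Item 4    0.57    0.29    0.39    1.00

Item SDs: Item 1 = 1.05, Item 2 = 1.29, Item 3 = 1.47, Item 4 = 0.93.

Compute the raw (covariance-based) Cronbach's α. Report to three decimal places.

α = 0.669

Σσ²ᵢ = 1.05² + 1.29² + 1.47² + 0.93² = 5.7924
Covariances σ_ij = r_ij · s_i · s_j:
  σ(Item 1,Item 2) = 0.19 × 1.05 × 1.29 = 0.2574
  σ(Item 1,Item 3) = 0.52 × 1.05 × 1.47 = 0.8026
  σ(Item 1,Item 4) = 0.57 × 1.05 × 0.93 = 0.5566
  σ(Item 2,Item 3) = 0.22 × 1.29 × 1.47 = 0.4172
  σ(Item 2,Item 4) = 0.29 × 1.29 × 0.93 = 0.3479
  σ(Item 3,Item 4) = 0.39 × 1.47 × 0.93 = 0.5332
σ²_T = Σσ²ᵢ + 2·Σσ_ij = 5.7924 + 2 × 2.9149 = 11.6222
α = (4/3)·(1 − 5.7924/11.6222) = 0.669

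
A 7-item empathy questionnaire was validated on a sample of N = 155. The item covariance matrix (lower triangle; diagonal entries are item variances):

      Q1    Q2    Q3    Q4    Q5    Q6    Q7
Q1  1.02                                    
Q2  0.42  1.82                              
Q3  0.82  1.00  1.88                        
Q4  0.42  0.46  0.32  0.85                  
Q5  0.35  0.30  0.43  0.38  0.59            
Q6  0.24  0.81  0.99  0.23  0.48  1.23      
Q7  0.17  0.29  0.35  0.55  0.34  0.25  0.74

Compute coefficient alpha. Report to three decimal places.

ΣVar(i) = 1.02 + 1.82 + 1.88 + 0.85 + 0.59 + 1.23 + 0.74 = 8.13
Σ_{i<j} σ_ij = 9.60
total variance = 8.13 + 2 × 9.60 = 27.33
α = (k/(k−1))·(1 − ΣVar(i)/total variance) = (7/6)·(1 − 8.13/27.33) = 0.820

α = 0.820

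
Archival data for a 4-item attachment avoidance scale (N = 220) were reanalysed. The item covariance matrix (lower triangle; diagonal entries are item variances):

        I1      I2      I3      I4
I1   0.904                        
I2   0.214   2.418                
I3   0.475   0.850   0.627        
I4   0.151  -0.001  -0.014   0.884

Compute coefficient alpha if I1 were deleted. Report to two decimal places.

α = 0.45

Remaining items: I2, I3, I4 (k = 3).
Σσᵢ² = 2.418 + 0.627 + 0.884 = 3.929
σ²_T = 3.929 + 2 × 0.835 = 5.599
α (item deleted) = (3/2)·(1 − 3.929/5.599) = 0.45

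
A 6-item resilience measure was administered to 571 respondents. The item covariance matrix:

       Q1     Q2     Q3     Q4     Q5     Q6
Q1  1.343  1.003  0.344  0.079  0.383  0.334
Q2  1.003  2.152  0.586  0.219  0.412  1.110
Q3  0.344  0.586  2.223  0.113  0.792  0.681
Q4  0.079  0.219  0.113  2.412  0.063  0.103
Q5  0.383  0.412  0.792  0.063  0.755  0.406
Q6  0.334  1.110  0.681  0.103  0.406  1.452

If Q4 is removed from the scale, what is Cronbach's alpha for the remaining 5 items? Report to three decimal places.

Cronbach's alpha = 0.755

Remaining items: Q1, Q2, Q3, Q5, Q6 (k = 5).
Σσᵢ² = 1.343 + 2.152 + 2.223 + 0.755 + 1.452 = 7.925
σ²_T = 7.925 + 2 × 6.051 = 20.027
α (item deleted) = (5/4)·(1 − 7.925/20.027) = 0.755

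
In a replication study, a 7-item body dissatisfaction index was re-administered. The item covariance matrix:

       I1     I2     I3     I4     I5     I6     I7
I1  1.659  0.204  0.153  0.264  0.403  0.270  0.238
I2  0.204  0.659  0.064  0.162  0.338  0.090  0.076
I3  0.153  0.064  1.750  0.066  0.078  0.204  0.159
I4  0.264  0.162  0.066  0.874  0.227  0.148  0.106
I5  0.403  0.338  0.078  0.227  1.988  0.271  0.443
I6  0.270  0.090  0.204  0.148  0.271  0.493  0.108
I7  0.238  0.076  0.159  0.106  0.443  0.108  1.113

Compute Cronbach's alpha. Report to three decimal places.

sum of item variances = 1.659 + 0.659 + 1.750 + 0.874 + 1.988 + 0.493 + 1.113 = 8.536
Σ_{i<j} σ_ij = 4.072
σ²_T = 8.536 + 2 × 4.072 = 16.680
α = (k/(k−1))·(1 − sum of item variances/σ²_T) = (7/6)·(1 − 8.536/16.680) = 0.570

α = 0.570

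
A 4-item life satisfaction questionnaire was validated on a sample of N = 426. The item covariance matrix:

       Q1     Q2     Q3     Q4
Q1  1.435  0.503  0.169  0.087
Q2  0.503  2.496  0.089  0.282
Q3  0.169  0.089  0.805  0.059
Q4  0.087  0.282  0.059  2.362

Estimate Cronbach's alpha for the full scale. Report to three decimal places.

Cronbach's alpha = 0.335

Σσᵢ² = 1.435 + 2.496 + 0.805 + 2.362 = 7.098
Sum of off-diagonal covariances = 1.189
σ²_T = 7.098 + 2 × 1.189 = 9.476
α = (k/(k−1))·(1 − Σσᵢ²/σ²_T) = (4/3)·(1 − 7.098/9.476) = 0.335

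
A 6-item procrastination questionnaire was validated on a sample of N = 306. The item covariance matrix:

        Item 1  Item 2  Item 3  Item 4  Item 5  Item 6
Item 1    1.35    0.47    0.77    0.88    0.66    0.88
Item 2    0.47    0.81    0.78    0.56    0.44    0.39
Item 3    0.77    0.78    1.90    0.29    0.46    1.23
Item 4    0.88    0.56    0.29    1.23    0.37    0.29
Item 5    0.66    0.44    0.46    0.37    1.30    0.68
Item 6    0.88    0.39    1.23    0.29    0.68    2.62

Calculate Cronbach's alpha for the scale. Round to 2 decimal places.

sum of item variances = 1.35 + 0.81 + 1.90 + 1.23 + 1.30 + 2.62 = 9.21
Sum of the distinct covariances = 9.15
σ²_T = 9.21 + 2 × 9.15 = 27.51
α = (k/(k−1))·(1 − sum of item variances/σ²_T) = (6/5)·(1 − 9.21/27.51) = 0.80

Cronbach's alpha = 0.80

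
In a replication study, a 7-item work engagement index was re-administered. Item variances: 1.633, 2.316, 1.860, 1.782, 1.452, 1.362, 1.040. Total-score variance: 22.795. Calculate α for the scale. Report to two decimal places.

α = 0.58

sum of item variances = 1.633 + 2.316 + 1.860 + 1.782 + 1.452 + 1.362 + 1.040 = 11.445
α = (k/(k−1))·(1 − sum of item variances/σ²_T) = (7/6)·(1 − 11.445/22.795) = 0.58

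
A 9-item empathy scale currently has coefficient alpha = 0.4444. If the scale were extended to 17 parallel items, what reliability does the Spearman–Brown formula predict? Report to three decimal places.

Length factor m = 17/9 = 1.8889
α' = m·α / (1 + (m−1)·α)
   = 17/9 × 0.4444 / (1 + (17/9 − 1) × 0.4444)
   = 0.8394 / 1.3950 = 0.602

predicted reliability = 0.602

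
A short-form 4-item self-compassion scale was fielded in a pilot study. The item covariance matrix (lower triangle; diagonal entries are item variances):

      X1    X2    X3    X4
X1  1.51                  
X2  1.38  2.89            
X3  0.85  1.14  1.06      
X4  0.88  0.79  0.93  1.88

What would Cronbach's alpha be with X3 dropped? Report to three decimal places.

Remaining items: X1, X2, X4 (k = 3).
sum of item variances = 1.51 + 2.89 + 1.88 = 6.28
σ²_T = 6.28 + 2 × 3.05 = 12.38
α (item deleted) = (3/2)·(1 − 6.28/12.38) = 0.739

α = 0.739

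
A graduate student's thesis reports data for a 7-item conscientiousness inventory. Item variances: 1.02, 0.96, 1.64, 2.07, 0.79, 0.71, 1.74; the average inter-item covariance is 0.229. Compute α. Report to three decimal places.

Σσᵢ² = 1.02 + 0.96 + 1.64 + 2.07 + 0.79 + 0.71 + 1.74 = 8.93
Sum of the 21 distinct covariances = 21 × 0.229 = 4.809
σ²_T = Σσᵢ² + 2·Σcov = 8.93 + 2 × 4.809 = 18.548
α = (7/6)·(1 − 8.93/18.548) = 0.605

α = 0.605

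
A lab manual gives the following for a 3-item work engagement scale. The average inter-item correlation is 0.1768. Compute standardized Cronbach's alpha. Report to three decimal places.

Standardized α = k·r̄ / (1 + (k−1)·r̄) = 3 × 0.1768 / (1 + 2 × 0.1768)
  = 0.5304 / 1.3536 = 0.392

α = 0.392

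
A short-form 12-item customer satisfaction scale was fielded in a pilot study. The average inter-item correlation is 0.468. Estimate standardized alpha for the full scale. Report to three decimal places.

Standardized α = k·r̄ / (1 + (k−1)·r̄) = 12 × 0.468 / (1 + 11 × 0.468)
  = 5.6160 / 6.1480 = 0.913

standardized alpha = 0.913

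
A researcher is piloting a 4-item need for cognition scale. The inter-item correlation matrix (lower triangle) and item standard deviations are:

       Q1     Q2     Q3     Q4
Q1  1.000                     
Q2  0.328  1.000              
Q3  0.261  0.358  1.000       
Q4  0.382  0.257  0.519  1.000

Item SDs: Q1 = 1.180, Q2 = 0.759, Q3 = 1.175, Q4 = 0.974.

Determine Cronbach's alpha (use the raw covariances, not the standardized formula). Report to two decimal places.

Σσ²ᵢ = 1.180² + 0.759² + 1.175² + 0.974² = 4.2978
Covariances σ_ij = r_ij · s_i · s_j:
  σ(Q1,Q2) = 0.328 × 1.180 × 0.759 = 0.2938
  σ(Q1,Q3) = 0.261 × 1.180 × 1.175 = 0.3619
  σ(Q1,Q4) = 0.382 × 1.180 × 0.974 = 0.4390
  σ(Q2,Q3) = 0.358 × 0.759 × 1.175 = 0.3193
  σ(Q2,Q4) = 0.257 × 0.759 × 0.974 = 0.1900
  σ(Q3,Q4) = 0.519 × 1.175 × 0.974 = 0.5940
σ²_T = Σσ²ᵢ + 2·Σσ_ij = 4.2978 + 2 × 2.1980 = 8.6938
α = (4/3)·(1 − 4.2978/8.6938) = 0.67

α = 0.67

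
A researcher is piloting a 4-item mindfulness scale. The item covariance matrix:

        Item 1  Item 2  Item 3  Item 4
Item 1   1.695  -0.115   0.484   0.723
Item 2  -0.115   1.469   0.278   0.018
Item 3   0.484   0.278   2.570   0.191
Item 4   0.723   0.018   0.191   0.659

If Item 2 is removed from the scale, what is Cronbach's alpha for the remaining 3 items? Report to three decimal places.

α = 0.543

Remaining items: Item 1, Item 3, Item 4 (k = 3).
Σσᵢ² = 1.695 + 2.570 + 0.659 = 4.924
σ²_total = 4.924 + 2 × 1.398 = 7.720
α (item deleted) = (3/2)·(1 − 4.924/7.720) = 0.543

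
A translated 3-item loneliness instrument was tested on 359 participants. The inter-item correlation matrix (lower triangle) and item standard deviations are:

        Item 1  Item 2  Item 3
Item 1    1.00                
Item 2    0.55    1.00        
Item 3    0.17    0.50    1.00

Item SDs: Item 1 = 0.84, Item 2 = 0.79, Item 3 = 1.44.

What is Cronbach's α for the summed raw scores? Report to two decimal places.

Σσ²ᵢ = 0.84² + 0.79² + 1.44² = 3.4033
Covariances σ_ij = r_ij · s_i · s_j:
  σ(Item 1,Item 2) = 0.55 × 0.84 × 0.79 = 0.3650
  σ(Item 1,Item 3) = 0.17 × 0.84 × 1.44 = 0.2056
  σ(Item 2,Item 3) = 0.50 × 0.79 × 1.44 = 0.5688
σ²_T = Σσ²ᵢ + 2·Σσ_ij = 3.4033 + 2 × 1.1394 = 5.6821
α = (3/2)·(1 − 3.4033/5.6821) = 0.60

Cronbach's α = 0.60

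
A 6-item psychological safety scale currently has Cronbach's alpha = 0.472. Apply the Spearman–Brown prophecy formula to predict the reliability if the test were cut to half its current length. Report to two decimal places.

predicted reliability = 0.31

Length factor m = 1/2
α' = m·α / (1 − (1−m)·α)
   = 1/2 × 0.472 / (1 − (1 − 1/2) × 0.472)
   = 0.2360 / 0.7640 = 0.31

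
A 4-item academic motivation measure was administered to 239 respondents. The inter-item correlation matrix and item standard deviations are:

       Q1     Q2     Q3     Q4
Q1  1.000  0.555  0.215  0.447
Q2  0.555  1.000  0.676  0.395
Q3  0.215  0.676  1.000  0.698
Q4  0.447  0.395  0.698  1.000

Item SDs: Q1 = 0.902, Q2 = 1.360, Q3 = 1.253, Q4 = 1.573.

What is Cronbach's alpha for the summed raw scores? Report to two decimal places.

Cronbach's alpha = 0.79

Σσ²ᵢ = 0.902² + 1.360² + 1.253² + 1.573² = 6.7075
Covariances σ_ij = r_ij · s_i · s_j:
  σ(Q1,Q2) = 0.555 × 0.902 × 1.360 = 0.6808
  σ(Q1,Q3) = 0.215 × 0.902 × 1.253 = 0.2430
  σ(Q1,Q4) = 0.447 × 0.902 × 1.573 = 0.6342
  σ(Q2,Q3) = 0.676 × 1.360 × 1.253 = 1.1520
  σ(Q2,Q4) = 0.395 × 1.360 × 1.573 = 0.8450
  σ(Q3,Q4) = 0.698 × 1.253 × 1.573 = 1.3757
σ²_T = Σσ²ᵢ + 2·Σσ_ij = 6.7075 + 2 × 4.9307 = 16.5689
α = (4/3)·(1 − 6.7075/16.5689) = 0.79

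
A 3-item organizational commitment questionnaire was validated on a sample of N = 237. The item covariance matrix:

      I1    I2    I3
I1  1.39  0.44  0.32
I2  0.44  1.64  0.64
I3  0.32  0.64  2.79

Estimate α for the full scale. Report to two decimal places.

α = 0.49

Σσᵢ² = 1.39 + 1.64 + 2.79 = 5.82
Σ_{i<j} σ_ij = 1.40
σ²_total = 5.82 + 2 × 1.40 = 8.62
α = (k/(k−1))·(1 − Σσᵢ²/σ²_total) = (3/2)·(1 − 5.82/8.62) = 0.49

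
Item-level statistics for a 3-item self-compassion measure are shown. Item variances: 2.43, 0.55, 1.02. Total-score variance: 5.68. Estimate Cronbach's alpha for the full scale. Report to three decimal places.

ΣVar(i) = 2.43 + 0.55 + 1.02 = 4.00
α = (k/(k−1))·(1 − ΣVar(i)/Var(T)) = (3/2)·(1 − 4.00/5.68) = 0.444

Cronbach's alpha = 0.444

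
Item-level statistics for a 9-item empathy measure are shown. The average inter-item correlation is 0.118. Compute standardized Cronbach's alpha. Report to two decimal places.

Standardized α = k·r̄ / (1 + (k−1)·r̄) = 9 × 0.118 / (1 + 8 × 0.118)
  = 1.0620 / 1.9440 = 0.55

α = 0.55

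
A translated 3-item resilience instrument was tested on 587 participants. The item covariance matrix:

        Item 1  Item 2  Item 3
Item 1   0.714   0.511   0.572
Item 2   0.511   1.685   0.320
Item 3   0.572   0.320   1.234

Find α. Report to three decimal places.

Σσᵢ² = 0.714 + 1.685 + 1.234 = 3.633
Sum of the distinct covariances = 1.403
σ²_total = 3.633 + 2 × 1.403 = 6.439
α = (k/(k−1))·(1 − Σσᵢ²/σ²_total) = (3/2)·(1 − 3.633/6.439) = 0.654

α = 0.654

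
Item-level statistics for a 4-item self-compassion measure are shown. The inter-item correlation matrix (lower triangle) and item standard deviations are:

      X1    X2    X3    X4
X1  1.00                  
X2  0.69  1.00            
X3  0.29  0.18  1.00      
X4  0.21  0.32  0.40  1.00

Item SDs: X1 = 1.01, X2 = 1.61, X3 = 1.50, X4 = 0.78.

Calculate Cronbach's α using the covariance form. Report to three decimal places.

Σσ²ᵢ = 1.01² + 1.61² + 1.50² + 0.78² = 6.4706
Covariances σ_ij = r_ij · s_i · s_j:
  σ(X1,X2) = 0.69 × 1.01 × 1.61 = 1.1220
  σ(X1,X3) = 0.29 × 1.01 × 1.50 = 0.4394
  σ(X1,X4) = 0.21 × 1.01 × 0.78 = 0.1654
  σ(X2,X3) = 0.18 × 1.61 × 1.50 = 0.4347
  σ(X2,X4) = 0.32 × 1.61 × 0.78 = 0.4019
  σ(X3,X4) = 0.40 × 1.50 × 0.78 = 0.4680
σ²_T = Σσ²ᵢ + 2·Σσ_ij = 6.4706 + 2 × 3.0314 = 12.5334
α = (4/3)·(1 − 6.4706/12.5334) = 0.645

Cronbach's α = 0.645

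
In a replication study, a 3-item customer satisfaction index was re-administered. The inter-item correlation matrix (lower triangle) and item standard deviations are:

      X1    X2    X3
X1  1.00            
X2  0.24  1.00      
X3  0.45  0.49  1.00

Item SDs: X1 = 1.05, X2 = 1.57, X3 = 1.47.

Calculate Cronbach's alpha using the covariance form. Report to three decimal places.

Cronbach's alpha = 0.655

Σσ²ᵢ = 1.05² + 1.57² + 1.47² = 5.7283
Covariances σ_ij = r_ij · s_i · s_j:
  σ(X1,X2) = 0.24 × 1.05 × 1.57 = 0.3956
  σ(X1,X3) = 0.45 × 1.05 × 1.47 = 0.6946
  σ(X2,X3) = 0.49 × 1.57 × 1.47 = 1.1309
σ²_T = Σσ²ᵢ + 2·Σσ_ij = 5.7283 + 2 × 2.2211 = 10.1705
α = (3/2)·(1 − 5.7283/10.1705) = 0.655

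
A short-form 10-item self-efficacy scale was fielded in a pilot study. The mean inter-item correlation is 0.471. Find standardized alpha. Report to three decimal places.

α = 0.899

Standardized α = k·r̄ / (1 + (k−1)·r̄) = 10 × 0.471 / (1 + 9 × 0.471)
  = 4.7100 / 5.2390 = 0.899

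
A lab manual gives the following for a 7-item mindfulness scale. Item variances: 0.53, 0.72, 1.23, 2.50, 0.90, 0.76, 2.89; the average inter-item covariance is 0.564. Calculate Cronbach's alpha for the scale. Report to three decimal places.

Cronbach's alpha = 0.832

ΣVar(i) = 0.53 + 0.72 + 1.23 + 2.50 + 0.90 + 0.76 + 2.89 = 9.53
Sum of the 21 distinct covariances = 21 × 0.564 = 11.844
total variance = ΣVar(i) + 2·Σcov = 9.53 + 2 × 11.844 = 33.218
α = (7/6)·(1 − 9.53/33.218) = 0.832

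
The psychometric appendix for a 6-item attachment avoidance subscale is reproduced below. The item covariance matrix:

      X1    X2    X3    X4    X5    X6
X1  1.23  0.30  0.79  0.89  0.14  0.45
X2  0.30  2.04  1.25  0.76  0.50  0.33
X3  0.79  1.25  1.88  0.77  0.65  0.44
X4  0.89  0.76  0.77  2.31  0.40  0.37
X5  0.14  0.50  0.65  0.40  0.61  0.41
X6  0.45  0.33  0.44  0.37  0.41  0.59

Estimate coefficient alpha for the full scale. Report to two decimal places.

Σσ²ᵢ = 1.23 + 2.04 + 1.88 + 2.31 + 0.61 + 0.59 = 8.66
Sum of off-diagonal covariances = 8.45
total variance = 8.66 + 2 × 8.45 = 25.56
α = (k/(k−1))·(1 − Σσ²ᵢ/total variance) = (6/5)·(1 − 8.66/25.56) = 0.79

coefficient alpha = 0.79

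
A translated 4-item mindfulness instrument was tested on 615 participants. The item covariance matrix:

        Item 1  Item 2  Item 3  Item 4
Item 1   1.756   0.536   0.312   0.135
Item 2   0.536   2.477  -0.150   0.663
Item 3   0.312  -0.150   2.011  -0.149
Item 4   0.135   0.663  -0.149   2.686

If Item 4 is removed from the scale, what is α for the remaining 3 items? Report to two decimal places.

Remaining items: Item 1, Item 2, Item 3 (k = 3).
Σσᵢ² = 1.756 + 2.477 + 2.011 = 6.244
σ²_total = 6.244 + 2 × 0.698 = 7.640
α (item deleted) = (3/2)·(1 − 6.244/7.640) = 0.27

α = 0.27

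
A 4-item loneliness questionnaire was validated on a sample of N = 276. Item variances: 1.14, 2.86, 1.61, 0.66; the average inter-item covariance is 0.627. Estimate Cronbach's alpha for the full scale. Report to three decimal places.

Cronbach's alpha = 0.727

ΣVar(i) = 1.14 + 2.86 + 1.61 + 0.66 = 6.27
Sum of the 6 distinct covariances = 6 × 0.627 = 3.762
σ²_total = ΣVar(i) + 2·Σcov = 6.27 + 2 × 3.762 = 13.794
α = (4/3)·(1 − 6.27/13.794) = 0.727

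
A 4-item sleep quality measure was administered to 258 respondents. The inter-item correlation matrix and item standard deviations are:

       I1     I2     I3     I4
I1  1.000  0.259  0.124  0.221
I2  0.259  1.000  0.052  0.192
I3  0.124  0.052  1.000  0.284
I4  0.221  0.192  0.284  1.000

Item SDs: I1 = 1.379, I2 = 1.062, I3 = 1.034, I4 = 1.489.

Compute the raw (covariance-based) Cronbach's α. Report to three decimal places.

Σσ²ᵢ = 1.379² + 1.062² + 1.034² + 1.489² = 6.3158
Covariances σ_ij = r_ij · s_i · s_j:
  σ(I1,I2) = 0.259 × 1.379 × 1.062 = 0.3793
  σ(I1,I3) = 0.124 × 1.379 × 1.034 = 0.1768
  σ(I1,I4) = 0.221 × 1.379 × 1.489 = 0.4538
  σ(I2,I3) = 0.052 × 1.062 × 1.034 = 0.0571
  σ(I2,I4) = 0.192 × 1.062 × 1.489 = 0.3036
  σ(I3,I4) = 0.284 × 1.034 × 1.489 = 0.4373
σ²_T = Σσ²ᵢ + 2·Σσ_ij = 6.3158 + 2 × 1.8079 = 9.9316
α = (4/3)·(1 − 6.3158/9.9316) = 0.485

α = 0.485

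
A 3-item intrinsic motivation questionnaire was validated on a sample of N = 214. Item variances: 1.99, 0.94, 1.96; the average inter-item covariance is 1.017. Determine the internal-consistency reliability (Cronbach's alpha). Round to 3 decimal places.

Cronbach's alpha = 0.833

ΣVar(i) = 1.99 + 0.94 + 1.96 = 4.89
Sum of the 3 distinct covariances = 3 × 1.017 = 3.051
Var(T) = ΣVar(i) + 2·Σcov = 4.89 + 2 × 3.051 = 10.992
α = (3/2)·(1 − 4.89/10.992) = 0.833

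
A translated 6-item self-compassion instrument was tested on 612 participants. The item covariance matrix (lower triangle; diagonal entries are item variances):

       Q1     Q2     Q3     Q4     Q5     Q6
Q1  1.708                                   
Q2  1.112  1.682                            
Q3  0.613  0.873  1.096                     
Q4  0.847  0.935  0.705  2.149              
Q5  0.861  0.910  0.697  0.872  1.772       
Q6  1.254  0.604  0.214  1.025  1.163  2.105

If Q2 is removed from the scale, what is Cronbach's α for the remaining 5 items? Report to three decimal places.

Cronbach's α = 0.814

Remaining items: Q1, Q3, Q4, Q5, Q6 (k = 5).
Σσ²ᵢ = 1.708 + 1.096 + 2.149 + 1.772 + 2.105 = 8.830
Var(T) = 8.830 + 2 × 8.251 = 25.332
α (item deleted) = (5/4)·(1 − 8.830/25.332) = 0.814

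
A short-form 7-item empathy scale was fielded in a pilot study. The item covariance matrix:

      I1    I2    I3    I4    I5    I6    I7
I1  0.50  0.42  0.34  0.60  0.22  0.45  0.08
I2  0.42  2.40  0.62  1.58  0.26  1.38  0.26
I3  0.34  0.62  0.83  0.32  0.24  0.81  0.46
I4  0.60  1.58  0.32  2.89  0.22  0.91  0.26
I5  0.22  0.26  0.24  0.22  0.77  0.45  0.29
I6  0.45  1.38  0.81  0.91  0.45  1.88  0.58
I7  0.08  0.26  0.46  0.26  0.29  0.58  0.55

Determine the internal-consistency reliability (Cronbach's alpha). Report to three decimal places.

sum of item variances = 0.50 + 2.40 + 0.83 + 2.89 + 0.77 + 1.88 + 0.55 = 9.82
Sum of off-diagonal covariances = 10.75
Var(T) = 9.82 + 2 × 10.75 = 31.32
α = (k/(k−1))·(1 − sum of item variances/Var(T)) = (7/6)·(1 − 9.82/31.32) = 0.801

Cronbach's alpha = 0.801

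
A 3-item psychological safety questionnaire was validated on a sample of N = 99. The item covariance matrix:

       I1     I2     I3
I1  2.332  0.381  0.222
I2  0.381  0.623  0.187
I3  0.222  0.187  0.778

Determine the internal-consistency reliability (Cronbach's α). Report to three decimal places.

Σσ²ᵢ = 2.332 + 0.623 + 0.778 = 3.733
Sum of off-diagonal covariances = 0.790
total variance = 3.733 + 2 × 0.790 = 5.313
α = (k/(k−1))·(1 − Σσ²ᵢ/total variance) = (3/2)·(1 − 3.733/5.313) = 0.446

Cronbach's α = 0.446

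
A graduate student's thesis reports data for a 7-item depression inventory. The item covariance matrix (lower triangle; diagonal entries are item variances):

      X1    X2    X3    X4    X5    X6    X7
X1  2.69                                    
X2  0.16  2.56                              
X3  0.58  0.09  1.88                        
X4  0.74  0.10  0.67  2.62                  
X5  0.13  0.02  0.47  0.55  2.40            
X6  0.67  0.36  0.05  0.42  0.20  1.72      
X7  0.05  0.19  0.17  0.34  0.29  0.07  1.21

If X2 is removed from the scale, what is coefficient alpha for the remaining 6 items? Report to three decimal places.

Remaining items: X1, X3, X4, X5, X6, X7 (k = 6).
Σσ²ᵢ = 2.69 + 1.88 + 2.62 + 2.40 + 1.72 + 1.21 = 12.52
total variance = 12.52 + 2 × 5.40 = 23.32
α (item deleted) = (6/5)·(1 − 12.52/23.32) = 0.556

coefficient alpha = 0.556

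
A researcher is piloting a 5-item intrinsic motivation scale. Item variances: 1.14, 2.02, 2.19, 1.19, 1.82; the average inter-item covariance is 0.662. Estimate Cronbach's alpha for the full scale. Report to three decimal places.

Cronbach's alpha = 0.766

sum of item variances = 1.14 + 2.02 + 2.19 + 1.19 + 1.82 = 8.36
Sum of the 10 distinct covariances = 10 × 0.662 = 6.620
total variance = sum of item variances + 2·Σcov = 8.36 + 2 × 6.620 = 21.600
α = (5/4)·(1 − 8.36/21.600) = 0.766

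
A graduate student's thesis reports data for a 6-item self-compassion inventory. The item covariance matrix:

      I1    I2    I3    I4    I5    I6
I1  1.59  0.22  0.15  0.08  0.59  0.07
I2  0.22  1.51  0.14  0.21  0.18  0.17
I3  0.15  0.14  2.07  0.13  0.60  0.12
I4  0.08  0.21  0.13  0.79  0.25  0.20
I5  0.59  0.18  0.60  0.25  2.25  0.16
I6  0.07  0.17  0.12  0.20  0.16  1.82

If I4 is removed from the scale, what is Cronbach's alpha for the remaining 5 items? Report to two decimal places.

Cronbach's alpha = 0.43

Remaining items: I1, I2, I3, I5, I6 (k = 5).
Σσ²ᵢ = 1.59 + 1.51 + 2.07 + 2.25 + 1.82 = 9.24
total variance = 9.24 + 2 × 2.40 = 14.04
α (item deleted) = (5/4)·(1 − 9.24/14.04) = 0.43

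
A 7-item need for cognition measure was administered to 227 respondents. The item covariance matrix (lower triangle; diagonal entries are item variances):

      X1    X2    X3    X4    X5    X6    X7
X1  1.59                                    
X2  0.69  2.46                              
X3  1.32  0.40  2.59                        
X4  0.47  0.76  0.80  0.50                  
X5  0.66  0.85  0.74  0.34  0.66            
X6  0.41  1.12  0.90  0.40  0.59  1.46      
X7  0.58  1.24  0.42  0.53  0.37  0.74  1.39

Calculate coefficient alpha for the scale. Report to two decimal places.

α = 0.85

Σσᵢ² = 1.59 + 2.46 + 2.59 + 0.50 + 0.66 + 1.46 + 1.39 = 10.65
Sum of off-diagonal covariances = 14.33
σ²_total = 10.65 + 2 × 14.33 = 39.31
α = (k/(k−1))·(1 − Σσᵢ²/σ²_total) = (7/6)·(1 − 10.65/39.31) = 0.85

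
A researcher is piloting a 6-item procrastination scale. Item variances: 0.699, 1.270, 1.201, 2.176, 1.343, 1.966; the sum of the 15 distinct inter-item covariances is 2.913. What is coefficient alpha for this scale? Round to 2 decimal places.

coefficient alpha = 0.48

Σσ²ᵢ = 0.699 + 1.270 + 1.201 + 2.176 + 1.343 + 1.966 = 8.655
Sum of distinct covariances = 2.913
total variance = Σσ²ᵢ + 2·Σcov = 8.655 + 2 × 2.913 = 14.481
α = (6/5)·(1 − 8.655/14.481) = 0.48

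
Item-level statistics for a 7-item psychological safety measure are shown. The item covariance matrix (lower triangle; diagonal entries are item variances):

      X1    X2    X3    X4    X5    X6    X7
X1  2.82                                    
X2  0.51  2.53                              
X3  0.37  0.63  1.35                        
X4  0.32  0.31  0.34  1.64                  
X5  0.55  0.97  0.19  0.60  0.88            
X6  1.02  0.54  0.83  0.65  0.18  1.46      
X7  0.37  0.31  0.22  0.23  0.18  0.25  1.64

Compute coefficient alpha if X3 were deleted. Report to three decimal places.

Remaining items: X1, X2, X4, X5, X6, X7 (k = 6).
ΣVar(i) = 2.82 + 2.53 + 1.64 + 0.88 + 1.46 + 1.64 = 10.97
σ²_total = 10.97 + 2 × 6.99 = 24.95
α (item deleted) = (6/5)·(1 − 10.97/24.95) = 0.672

coefficient alpha = 0.672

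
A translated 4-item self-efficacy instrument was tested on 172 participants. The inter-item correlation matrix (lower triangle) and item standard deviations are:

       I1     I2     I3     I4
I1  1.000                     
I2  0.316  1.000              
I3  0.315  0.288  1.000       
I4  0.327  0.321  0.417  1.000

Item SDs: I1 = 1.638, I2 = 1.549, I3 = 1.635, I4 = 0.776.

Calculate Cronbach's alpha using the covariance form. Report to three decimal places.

Σσ²ᵢ = 1.638² + 1.549² + 1.635² + 0.776² = 8.3578
Covariances σ_ij = r_ij · s_i · s_j:
  σ(I1,I2) = 0.316 × 1.638 × 1.549 = 0.8018
  σ(I1,I3) = 0.315 × 1.638 × 1.635 = 0.8436
  σ(I1,I4) = 0.327 × 1.638 × 0.776 = 0.4156
  σ(I2,I3) = 0.288 × 1.549 × 1.635 = 0.7294
  σ(I2,I4) = 0.321 × 1.549 × 0.776 = 0.3858
  σ(I3,I4) = 0.417 × 1.635 × 0.776 = 0.5291
σ²_T = Σσ²ᵢ + 2·Σσ_ij = 8.3578 + 2 × 3.7053 = 15.7684
α = (4/3)·(1 − 8.3578/15.7684) = 0.627

α = 0.627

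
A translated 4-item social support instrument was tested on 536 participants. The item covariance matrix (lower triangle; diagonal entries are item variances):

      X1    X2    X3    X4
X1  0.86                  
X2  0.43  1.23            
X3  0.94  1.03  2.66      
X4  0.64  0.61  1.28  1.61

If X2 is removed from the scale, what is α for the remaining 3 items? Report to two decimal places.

Remaining items: X1, X3, X4 (k = 3).
Σσᵢ² = 0.86 + 2.66 + 1.61 = 5.13
Var(T) = 5.13 + 2 × 2.86 = 10.85
α (item deleted) = (3/2)·(1 − 5.13/10.85) = 0.79

α = 0.79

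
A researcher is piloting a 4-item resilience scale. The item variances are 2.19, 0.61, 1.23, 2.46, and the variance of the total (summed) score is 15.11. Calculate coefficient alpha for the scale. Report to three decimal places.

Σσ²ᵢ = 2.19 + 0.61 + 1.23 + 2.46 = 6.49
α = (k/(k−1))·(1 − Σσ²ᵢ/total variance) = (4/3)·(1 − 6.49/15.11) = 0.761

coefficient alpha = 0.761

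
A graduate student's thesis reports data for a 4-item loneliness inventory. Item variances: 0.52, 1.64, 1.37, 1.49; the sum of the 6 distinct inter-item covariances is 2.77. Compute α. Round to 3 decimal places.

α = 0.699

sum of item variances = 0.52 + 1.64 + 1.37 + 1.49 = 5.02
Sum of distinct covariances = 2.77
σ²_T = sum of item variances + 2·Σcov = 5.02 + 2 × 2.77 = 10.56
α = (4/3)·(1 − 5.02/10.56) = 0.699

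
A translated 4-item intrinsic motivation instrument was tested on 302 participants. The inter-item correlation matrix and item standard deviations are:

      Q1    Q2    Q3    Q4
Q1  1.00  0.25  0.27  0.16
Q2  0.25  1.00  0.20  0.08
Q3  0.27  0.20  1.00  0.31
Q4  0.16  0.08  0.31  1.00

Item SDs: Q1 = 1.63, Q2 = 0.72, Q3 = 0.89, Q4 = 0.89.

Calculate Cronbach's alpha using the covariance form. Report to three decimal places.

Σσ²ᵢ = 1.63² + 0.72² + 0.89² + 0.89² = 4.7595
Covariances σ_ij = r_ij · s_i · s_j:
  σ(Q1,Q2) = 0.25 × 1.63 × 0.72 = 0.2934
  σ(Q1,Q3) = 0.27 × 1.63 × 0.89 = 0.3917
  σ(Q1,Q4) = 0.16 × 1.63 × 0.89 = 0.2321
  σ(Q2,Q3) = 0.20 × 0.72 × 0.89 = 0.1282
  σ(Q2,Q4) = 0.08 × 0.72 × 0.89 = 0.0513
  σ(Q3,Q4) = 0.31 × 0.89 × 0.89 = 0.2456
σ²_T = Σσ²ᵢ + 2·Σσ_ij = 4.7595 + 2 × 1.3423 = 7.4441
α = (4/3)·(1 − 4.7595/7.4441) = 0.481

Cronbach's alpha = 0.481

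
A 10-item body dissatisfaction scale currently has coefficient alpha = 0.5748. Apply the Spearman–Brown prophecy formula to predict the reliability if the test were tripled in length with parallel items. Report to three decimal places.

predicted reliability = 0.802

Length factor m = 3
α' = m·α / (1 + (m−1)·α)
   = 3 × 0.5748 / (1 + (3 − 1) × 0.5748)
   = 1.7244 / 2.1496 = 0.802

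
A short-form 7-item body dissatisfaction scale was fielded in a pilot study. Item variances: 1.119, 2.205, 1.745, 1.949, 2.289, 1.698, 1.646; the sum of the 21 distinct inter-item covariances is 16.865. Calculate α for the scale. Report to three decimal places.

α = 0.848

ΣVar(i) = 1.119 + 2.205 + 1.745 + 1.949 + 2.289 + 1.698 + 1.646 = 12.651
Sum of distinct covariances = 16.865
total variance = ΣVar(i) + 2·Σcov = 12.651 + 2 × 16.865 = 46.381
α = (7/6)·(1 − 12.651/46.381) = 0.848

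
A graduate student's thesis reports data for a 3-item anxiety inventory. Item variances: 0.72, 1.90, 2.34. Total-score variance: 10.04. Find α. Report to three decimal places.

α = 0.759

Σσ²ᵢ = 0.72 + 1.90 + 2.34 = 4.96
α = (k/(k−1))·(1 − Σσ²ᵢ/σ²_total) = (3/2)·(1 − 4.96/10.04) = 0.759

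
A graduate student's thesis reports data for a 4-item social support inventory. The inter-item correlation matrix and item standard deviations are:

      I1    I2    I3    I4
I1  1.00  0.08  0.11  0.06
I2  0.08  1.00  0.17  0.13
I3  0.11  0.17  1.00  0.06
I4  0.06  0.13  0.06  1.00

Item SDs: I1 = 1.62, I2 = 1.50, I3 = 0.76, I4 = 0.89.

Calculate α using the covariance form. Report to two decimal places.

Σσ²ᵢ = 1.62² + 1.50² + 0.76² + 0.89² = 6.2441
Covariances σ_ij = r_ij · s_i · s_j:
  σ(I1,I2) = 0.08 × 1.62 × 1.50 = 0.1944
  σ(I1,I3) = 0.11 × 1.62 × 0.76 = 0.1354
  σ(I1,I4) = 0.06 × 1.62 × 0.89 = 0.0865
  σ(I2,I3) = 0.17 × 1.50 × 0.76 = 0.1938
  σ(I2,I4) = 0.13 × 1.50 × 0.89 = 0.1736
  σ(I3,I4) = 0.06 × 0.76 × 0.89 = 0.0406
σ²_T = Σσ²ᵢ + 2·Σσ_ij = 6.2441 + 2 × 0.8243 = 7.8927
α = (4/3)·(1 − 6.2441/7.8927) = 0.28

α = 0.28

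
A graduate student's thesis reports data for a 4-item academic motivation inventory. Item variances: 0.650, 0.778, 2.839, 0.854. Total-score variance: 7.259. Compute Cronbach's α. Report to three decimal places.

α = 0.393

sum of item variances = 0.650 + 0.778 + 2.839 + 0.854 = 5.121
α = (k/(k−1))·(1 − sum of item variances/Var(T)) = (4/3)·(1 − 5.121/7.259) = 0.393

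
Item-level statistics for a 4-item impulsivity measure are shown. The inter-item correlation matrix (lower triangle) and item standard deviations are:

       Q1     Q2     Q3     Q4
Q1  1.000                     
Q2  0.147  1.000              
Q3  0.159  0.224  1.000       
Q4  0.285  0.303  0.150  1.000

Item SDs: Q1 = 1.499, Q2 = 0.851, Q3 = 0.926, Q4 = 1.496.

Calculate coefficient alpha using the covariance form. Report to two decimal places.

Σσ²ᵢ = 1.499² + 0.851² + 0.926² + 1.496² = 6.0667
Covariances σ_ij = r_ij · s_i · s_j:
  σ(Q1,Q2) = 0.147 × 1.499 × 0.851 = 0.1875
  σ(Q1,Q3) = 0.159 × 1.499 × 0.926 = 0.2207
  σ(Q1,Q4) = 0.285 × 1.499 × 1.496 = 0.6391
  σ(Q2,Q3) = 0.224 × 0.851 × 0.926 = 0.1765
  σ(Q2,Q4) = 0.303 × 0.851 × 1.496 = 0.3857
  σ(Q3,Q4) = 0.150 × 0.926 × 1.496 = 0.2078
σ²_T = Σσ²ᵢ + 2·Σσ_ij = 6.0667 + 2 × 1.8173 = 9.7013
α = (4/3)·(1 − 6.0667/9.7013) = 0.50

α = 0.50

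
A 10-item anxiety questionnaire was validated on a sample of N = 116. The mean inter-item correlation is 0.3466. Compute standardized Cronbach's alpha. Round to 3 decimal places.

standardized Cronbach's alpha = 0.841

Standardized α = k·r̄ / (1 + (k−1)·r̄) = 10 × 0.3466 / (1 + 9 × 0.3466)
  = 3.4660 / 4.1194 = 0.841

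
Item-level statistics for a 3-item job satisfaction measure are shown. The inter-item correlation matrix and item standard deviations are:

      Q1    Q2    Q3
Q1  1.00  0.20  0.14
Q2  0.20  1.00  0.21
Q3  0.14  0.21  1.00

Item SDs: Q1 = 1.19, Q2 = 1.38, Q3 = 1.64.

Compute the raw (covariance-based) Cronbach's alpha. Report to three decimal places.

Cronbach's alpha = 0.396

Σσ²ᵢ = 1.19² + 1.38² + 1.64² = 6.0101
Covariances σ_ij = r_ij · s_i · s_j:
  σ(Q1,Q2) = 0.20 × 1.19 × 1.38 = 0.3284
  σ(Q1,Q3) = 0.14 × 1.19 × 1.64 = 0.2732
  σ(Q2,Q3) = 0.21 × 1.38 × 1.64 = 0.4753
σ²_T = Σσ²ᵢ + 2·Σσ_ij = 6.0101 + 2 × 1.0769 = 8.1639
α = (3/2)·(1 − 6.0101/8.1639) = 0.396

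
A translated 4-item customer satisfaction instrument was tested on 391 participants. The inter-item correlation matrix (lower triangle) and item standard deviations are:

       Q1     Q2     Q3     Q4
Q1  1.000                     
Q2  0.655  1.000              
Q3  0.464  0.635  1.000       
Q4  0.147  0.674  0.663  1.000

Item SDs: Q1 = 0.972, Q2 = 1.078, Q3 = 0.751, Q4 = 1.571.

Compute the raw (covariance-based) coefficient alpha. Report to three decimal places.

α = 0.786

Σσ²ᵢ = 0.972² + 1.078² + 0.751² + 1.571² = 5.1389
Covariances σ_ij = r_ij · s_i · s_j:
  σ(Q1,Q2) = 0.655 × 0.972 × 1.078 = 0.6863
  σ(Q1,Q3) = 0.464 × 0.972 × 0.751 = 0.3387
  σ(Q1,Q4) = 0.147 × 0.972 × 1.571 = 0.2245
  σ(Q2,Q3) = 0.635 × 1.078 × 0.751 = 0.5141
  σ(Q2,Q4) = 0.674 × 1.078 × 1.571 = 1.1414
  σ(Q3,Q4) = 0.663 × 0.751 × 1.571 = 0.7822
σ²_T = Σσ²ᵢ + 2·Σσ_ij = 5.1389 + 2 × 3.6872 = 12.5133
α = (4/3)·(1 − 5.1389/12.5133) = 0.786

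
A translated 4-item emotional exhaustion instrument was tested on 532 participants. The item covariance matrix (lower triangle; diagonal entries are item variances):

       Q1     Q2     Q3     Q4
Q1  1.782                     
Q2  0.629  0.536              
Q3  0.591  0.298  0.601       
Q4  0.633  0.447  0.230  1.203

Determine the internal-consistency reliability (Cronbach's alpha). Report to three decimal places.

sum of item variances = 1.782 + 0.536 + 0.601 + 1.203 = 4.122
Sum of off-diagonal covariances = 2.828
σ²_total = 4.122 + 2 × 2.828 = 9.778
α = (k/(k−1))·(1 − sum of item variances/σ²_total) = (4/3)·(1 − 4.122/9.778) = 0.771

Cronbach's alpha = 0.771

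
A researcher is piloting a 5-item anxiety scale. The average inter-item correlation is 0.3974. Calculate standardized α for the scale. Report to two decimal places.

α = 0.77

Standardized α = k·r̄ / (1 + (k−1)·r̄) = 5 × 0.3974 / (1 + 4 × 0.3974)
  = 1.9870 / 2.5896 = 0.77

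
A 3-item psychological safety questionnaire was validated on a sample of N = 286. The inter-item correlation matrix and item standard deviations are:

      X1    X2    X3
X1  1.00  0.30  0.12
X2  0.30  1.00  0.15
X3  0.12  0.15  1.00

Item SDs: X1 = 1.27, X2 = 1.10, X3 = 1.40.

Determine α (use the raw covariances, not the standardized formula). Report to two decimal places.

Σσ²ᵢ = 1.27² + 1.10² + 1.40² = 4.7829
Covariances σ_ij = r_ij · s_i · s_j:
  σ(X1,X2) = 0.30 × 1.27 × 1.10 = 0.4191
  σ(X1,X3) = 0.12 × 1.27 × 1.40 = 0.2134
  σ(X2,X3) = 0.15 × 1.10 × 1.40 = 0.2310
σ²_T = Σσ²ᵢ + 2·Σσ_ij = 4.7829 + 2 × 0.8635 = 6.5099
α = (3/2)·(1 − 4.7829/6.5099) = 0.40

α = 0.40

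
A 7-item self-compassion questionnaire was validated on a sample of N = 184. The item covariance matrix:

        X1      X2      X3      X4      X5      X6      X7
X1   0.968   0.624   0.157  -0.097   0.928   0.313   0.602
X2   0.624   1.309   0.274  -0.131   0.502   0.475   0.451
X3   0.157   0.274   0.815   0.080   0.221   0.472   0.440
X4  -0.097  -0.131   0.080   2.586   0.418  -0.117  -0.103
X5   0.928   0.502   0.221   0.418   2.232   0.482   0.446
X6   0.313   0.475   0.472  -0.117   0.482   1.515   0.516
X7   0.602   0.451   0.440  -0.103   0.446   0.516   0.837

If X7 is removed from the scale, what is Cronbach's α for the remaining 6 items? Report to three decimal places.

Remaining items: X1, X2, X3, X4, X5, X6 (k = 6).
Σσᵢ² = 0.968 + 1.309 + 0.815 + 2.586 + 2.232 + 1.515 = 9.425
σ²_total = 9.425 + 2 × 4.601 = 18.627
α (item deleted) = (6/5)·(1 − 9.425/18.627) = 0.593

α = 0.593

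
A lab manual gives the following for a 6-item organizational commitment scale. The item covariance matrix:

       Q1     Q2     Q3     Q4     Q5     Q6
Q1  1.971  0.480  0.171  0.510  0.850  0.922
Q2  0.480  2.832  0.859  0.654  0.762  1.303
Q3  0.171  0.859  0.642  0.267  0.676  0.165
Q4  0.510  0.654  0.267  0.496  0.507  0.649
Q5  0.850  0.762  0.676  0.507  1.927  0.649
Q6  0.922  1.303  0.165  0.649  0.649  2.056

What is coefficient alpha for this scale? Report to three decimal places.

α = 0.786

sum of item variances = 1.971 + 2.832 + 0.642 + 0.496 + 1.927 + 2.056 = 9.924
Sum of the distinct covariances = 9.424
σ²_T = 9.924 + 2 × 9.424 = 28.772
α = (k/(k−1))·(1 − sum of item variances/σ²_T) = (6/5)·(1 − 9.924/28.772) = 0.786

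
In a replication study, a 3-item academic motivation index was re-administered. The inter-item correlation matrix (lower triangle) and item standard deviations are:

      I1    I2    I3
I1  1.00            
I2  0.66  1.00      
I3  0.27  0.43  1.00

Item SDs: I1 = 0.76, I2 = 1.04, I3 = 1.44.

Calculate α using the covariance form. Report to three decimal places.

Σσ²ᵢ = 0.76² + 1.04² + 1.44² = 3.7328
Covariances σ_ij = r_ij · s_i · s_j:
  σ(I1,I2) = 0.66 × 0.76 × 1.04 = 0.5217
  σ(I1,I3) = 0.27 × 0.76 × 1.44 = 0.2955
  σ(I2,I3) = 0.43 × 1.04 × 1.44 = 0.6440
σ²_T = Σσ²ᵢ + 2·Σσ_ij = 3.7328 + 2 × 1.4612 = 6.6552
α = (3/2)·(1 − 3.7328/6.6552) = 0.659

α = 0.659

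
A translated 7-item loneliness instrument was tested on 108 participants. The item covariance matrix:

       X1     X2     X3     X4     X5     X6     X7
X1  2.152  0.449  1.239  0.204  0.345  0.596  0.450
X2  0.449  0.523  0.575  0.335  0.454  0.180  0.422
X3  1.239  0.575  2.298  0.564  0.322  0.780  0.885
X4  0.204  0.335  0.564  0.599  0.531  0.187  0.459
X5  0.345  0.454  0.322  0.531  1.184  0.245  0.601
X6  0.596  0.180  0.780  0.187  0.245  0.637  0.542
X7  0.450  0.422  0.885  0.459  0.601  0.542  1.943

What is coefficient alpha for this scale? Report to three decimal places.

ΣVar(i) = 2.152 + 0.523 + 2.298 + 0.599 + 1.184 + 0.637 + 1.943 = 9.336
Sum of off-diagonal covariances = 10.365
Var(T) = 9.336 + 2 × 10.365 = 30.066
α = (k/(k−1))·(1 − ΣVar(i)/Var(T)) = (7/6)·(1 − 9.336/30.066) = 0.804

α = 0.804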